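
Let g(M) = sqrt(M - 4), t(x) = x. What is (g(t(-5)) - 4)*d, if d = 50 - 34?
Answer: -64 + 48*I ≈ -64.0 + 48.0*I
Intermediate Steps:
g(M) = sqrt(-4 + M)
d = 16
(g(t(-5)) - 4)*d = (sqrt(-4 - 5) - 4)*16 = (sqrt(-9) - 4)*16 = (3*I - 4)*16 = (-4 + 3*I)*16 = -64 + 48*I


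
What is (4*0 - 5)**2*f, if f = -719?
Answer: -17975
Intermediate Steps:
(4*0 - 5)**2*f = (4*0 - 5)**2*(-719) = (0 - 5)**2*(-719) = (-5)**2*(-719) = 25*(-719) = -17975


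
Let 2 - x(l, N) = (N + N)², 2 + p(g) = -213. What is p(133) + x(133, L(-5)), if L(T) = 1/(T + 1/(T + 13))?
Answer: -324229/1521 ≈ -213.17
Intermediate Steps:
p(g) = -215 (p(g) = -2 - 213 = -215)
L(T) = 1/(T + 1/(13 + T))
x(l, N) = 2 - 4*N² (x(l, N) = 2 - (N + N)² = 2 - (2*N)² = 2 - 4*N²)
p(133) + x(133, L(-5)) = -215 + (2 - 4*(13 - 5)²/(1 + (-5)² + 13*(-5))²) = -215 + (2 - 4*64/(1 + 25 - 65)²) = -215 + (2 - 4*(8/(-39))²) = -215 + (2 - 4*(-1/39*8)²) = -215 + (2 - 4*(-8/39)²) = -215 + (2 - 4*64/1521) = -215 + (2 - 256/1521) = -215 + 2786/1521 = -324229/1521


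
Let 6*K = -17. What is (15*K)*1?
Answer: -85/2 ≈ -42.500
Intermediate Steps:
K = -17/6 (K = (⅙)*(-17) = -17/6 ≈ -2.8333)
(15*K)*1 = (15*(-17/6))*1 = -85/2*1 = -85/2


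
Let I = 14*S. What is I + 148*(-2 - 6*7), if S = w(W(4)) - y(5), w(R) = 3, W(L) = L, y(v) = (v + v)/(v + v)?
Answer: -6484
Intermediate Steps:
y(v) = 1 (y(v) = (2*v)/((2*v)) = (2*v)*(1/(2*v)) = 1)
S = 2 (S = 3 - 1*1 = 3 - 1 = 2)
I = 28 (I = 14*2 = 28)
I + 148*(-2 - 6*7) = 28 + 148*(-2 - 6*7) = 28 + 148*(-2 - 42) = 28 + 148*(-44) = 28 - 6512 = -6484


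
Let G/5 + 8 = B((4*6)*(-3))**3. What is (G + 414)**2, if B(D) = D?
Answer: 3481455929956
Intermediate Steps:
G = -1866280 (G = -40 + 5*((4*6)*(-3))**3 = -40 + 5*(24*(-3))**3 = -40 + 5*(-72)**3 = -40 + 5*(-373248) = -40 - 1866240 = -1866280)
(G + 414)**2 = (-1866280 + 414)**2 = (-1865866)**2 = 3481455929956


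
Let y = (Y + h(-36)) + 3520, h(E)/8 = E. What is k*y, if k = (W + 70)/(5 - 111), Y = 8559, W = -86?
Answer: 94328/53 ≈ 1779.8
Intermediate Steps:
h(E) = 8*E
k = 8/53 (k = (-86 + 70)/(5 - 111) = -16/(-106) = -16*(-1/106) = 8/53 ≈ 0.15094)
y = 11791 (y = (8559 + 8*(-36)) + 3520 = (8559 - 288) + 3520 = 8271 + 3520 = 11791)
k*y = (8/53)*11791 = 94328/53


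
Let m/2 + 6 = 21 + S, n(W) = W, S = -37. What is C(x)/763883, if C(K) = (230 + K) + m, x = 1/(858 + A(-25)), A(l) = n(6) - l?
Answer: 165355/679091987 ≈ 0.00024349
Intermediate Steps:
m = -44 (m = -12 + 2*(21 - 37) = -12 + 2*(-16) = -12 - 32 = -44)
A(l) = 6 - l
x = 1/889 (x = 1/(858 + (6 - 1*(-25))) = 1/(858 + (6 + 25)) = 1/(858 + 31) = 1/889 ≈ 0.0011249)
C(K) = 186 + K (C(K) = (230 + K) - 44 = 186 + K)
C(x)/763883 = (186 + 1/889)/763883 = (165355/889)*(1/763883) = 165355/679091987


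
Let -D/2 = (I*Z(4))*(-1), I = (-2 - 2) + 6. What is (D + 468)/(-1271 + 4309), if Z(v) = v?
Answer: 242/1519 ≈ 0.15932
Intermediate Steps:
I = 2 (I = -4 + 6 = 2)
D = 16 (D = -2*2*4*(-1) = -16*(-1) = -2*(-8) = 16)
(D + 468)/(-1271 + 4309) = (16 + 468)/(-1271 + 4309) = 484/3038 = 484*(1/3038) = 242/1519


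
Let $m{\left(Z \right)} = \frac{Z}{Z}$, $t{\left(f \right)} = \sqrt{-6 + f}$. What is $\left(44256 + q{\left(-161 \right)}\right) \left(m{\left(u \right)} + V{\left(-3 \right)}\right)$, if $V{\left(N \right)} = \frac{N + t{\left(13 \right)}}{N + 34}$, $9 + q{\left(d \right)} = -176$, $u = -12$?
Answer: $\frac{1233988}{31} + \frac{44071 \sqrt{7}}{31} \approx 43567.0$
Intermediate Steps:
$q{\left(d \right)} = -185$ ($q{\left(d \right)} = -9 - 176 = -185$)
$m{\left(Z \right)} = 1$
$V{\left(N \right)} = \frac{N + \sqrt{7}}{34 + N}$ ($V{\left(N \right)} = \frac{N + \sqrt{-6 + 13}}{N + 34} = \frac{N + \sqrt{7}}{34 + N}$)
$\left(44256 + q{\left(-161 \right)}\right) \left(m{\left(u \right)} + V{\left(-3 \right)}\right) = \left(44256 - 185\right) \left(1 + \frac{-3 + \sqrt{7}}{34 - 3}\right) = 44071 \left(1 + \frac{-3 + \sqrt{7}}{31}\right) = 44071 \left(1 - \left(\frac{3}{31} - \frac{\sqrt{7}}{31}\right)\right) = 44071 \left(\frac{28}{31} + \frac{\sqrt{7}}{31}\right) = \frac{1233988}{31} + \frac{44071 \sqrt{7}}{31}$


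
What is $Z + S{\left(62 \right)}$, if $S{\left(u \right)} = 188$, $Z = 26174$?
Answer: $26362$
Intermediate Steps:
$Z + S{\left(62 \right)} = 26174 + 188 = 26362$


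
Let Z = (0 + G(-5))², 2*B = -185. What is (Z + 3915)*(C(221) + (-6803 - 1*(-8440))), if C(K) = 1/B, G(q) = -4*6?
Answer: 1360067913/185 ≈ 7.3517e+6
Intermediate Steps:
B = -185/2 (B = (½)*(-185) = -185/2 ≈ -92.500)
G(q) = -24
Z = 576 (Z = (0 - 24)² = (-24)² = 576)
C(K) = -2/185 (C(K) = 1/(-185/2) = -2/185)
(Z + 3915)*(C(221) + (-6803 - 1*(-8440))) = (576 + 3915)*(-2/185 + (-6803 - 1*(-8440))) = 4491*(-2/185 + (-6803 + 8440)) = 4491*(-2/185 + 1637) = 4491*(302843/185) = 1360067913/185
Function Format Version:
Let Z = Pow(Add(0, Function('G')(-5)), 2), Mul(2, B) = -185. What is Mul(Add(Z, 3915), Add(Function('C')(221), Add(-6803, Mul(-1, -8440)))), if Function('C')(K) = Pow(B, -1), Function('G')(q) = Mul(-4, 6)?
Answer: Rational(1360067913, 185) ≈ 7.3517e+6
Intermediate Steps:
B = Rational(-185, 2) (B = Mul(Rational(1, 2), -185) = Rational(-185, 2) ≈ -92.500)
Function('G')(q) = -24
Z = 576 (Z = Pow(Add(0, -24), 2) = Pow(-24, 2) = 576)
Function('C')(K) = Rational(-2, 185) (Function('C')(K) = Pow(Rational(-185, 2), -1) = Rational(-2, 185))
Mul(Add(Z, 3915), Add(Function('C')(221), Add(-6803, Mul(-1, -8440)))) = Mul(Add(576, 3915), Add(Rational(-2, 185), Add(-6803, Mul(-1, -8440)))) = Mul(4491, Add(Rational(-2, 185), Add(-6803, 8440))) = Mul(4491, Add(Rational(-2, 185), 1637)) = Mul(4491, Rational(302843, 185)) = Rational(1360067913, 185)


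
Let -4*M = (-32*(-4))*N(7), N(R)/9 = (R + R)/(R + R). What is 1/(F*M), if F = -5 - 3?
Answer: 1/2304 ≈ 0.00043403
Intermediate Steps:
F = -8
N(R) = 9 (N(R) = 9*((R + R)/(R + R)) = 9*((2*R)/((2*R))) = 9*((2*R)*(1/(2*R))) = 9*1 = 9)
M = -288 (M = -(-32*(-4))*9/4 = -32*9 = -¼*1152 = -288)
1/(F*M) = 1/(-8*(-288)) = 1/2304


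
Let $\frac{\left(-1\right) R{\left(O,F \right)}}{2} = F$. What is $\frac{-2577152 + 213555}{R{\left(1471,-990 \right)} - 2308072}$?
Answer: $\frac{2363597}{2306092} \approx 1.0249$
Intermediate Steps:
$R{\left(O,F \right)} = - 2 F$
$\frac{-2577152 + 213555}{R{\left(1471,-990 \right)} - 2308072} = \frac{-2577152 + 213555}{\left(-2\right) \left(-990\right) - 2308072} = - \frac{2363597}{1980 - 2308072} = - \frac{2363597}{-2306092} = \left(-2363597\right) \left(- \frac{1}{2306092}\right) = \frac{2363597}{2306092}$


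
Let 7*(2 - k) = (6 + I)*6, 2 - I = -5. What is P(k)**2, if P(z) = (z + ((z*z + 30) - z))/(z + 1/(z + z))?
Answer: 507582152704/3327789969 ≈ 152.53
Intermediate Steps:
I = 7 (I = 2 - 1*(-5) = 2 + 5 = 7)
k = -64/7 (k = 2 - (6 + 7)*6/7 = 2 - 13*6/7 = 2 - 1/7*78 = 2 - 78/7 = -64/7 ≈ -9.1429)
P(z) = (30 + z**2)/(z + 1/(2*z)) (P(z) = (z + ((z**2 + 30) - z))/(z + 1/(2*z)) = (z + ((30 + z**2) - z))/(z + 1/(2*z)) = (z + (30 + z**2 - z))/(z + 1/(2*z)) = (30 + z**2)/(z + 1/(2*z)))
P(k)**2 = (2*(-64/7)*(30 + (-64/7)**2)/(1 + 2*(-64/7)**2))**2 = (2*(-64/7)*(30 + 4096/49)/(1 + 2*(4096/49)))**2 = (2*(-64/7)*(5566/49)/(1 + 8192/49))**2 = (2*(-64/7)*(5566/49)/(8241/49))**2 = (2*(-64/7)*(49/8241)*(5566/49))**2 = (-712448/57687)**2 = 507582152704/3327789969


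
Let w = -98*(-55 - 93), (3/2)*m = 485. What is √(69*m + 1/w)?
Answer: √23945233834/1036 ≈ 149.37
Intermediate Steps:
m = 970/3 (m = (⅔)*485 = 970/3 ≈ 323.33)
w = 14504 (w = -98*(-148) = 14504)
√(69*m + 1/w) = √(69*(970/3) + 1/14504) = √(22310 + 1/14504) = √(323584241/14504) = √23945233834/1036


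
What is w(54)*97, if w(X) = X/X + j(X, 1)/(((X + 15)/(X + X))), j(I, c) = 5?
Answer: 19691/23 ≈ 856.13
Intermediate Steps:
w(X) = 1 + 10*X/(15 + X) (w(X) = X/X + 5/(((X + 15)/(X + X))) = 1 + 5/(((15 + X)/((2*X)))) = 1 + 5/(((15 + X)*(1/(2*X)))) = 1 + 5/(((15 + X)/(2*X))) = 1 + 5*(2*X/(15 + X)) = 1 + 10*X/(15 + X))
w(54)*97 = ((15 + 11*54)/(15 + 54))*97 = ((15 + 594)/69)*97 = ((1/69)*609)*97 = (203/23)*97 = 19691/23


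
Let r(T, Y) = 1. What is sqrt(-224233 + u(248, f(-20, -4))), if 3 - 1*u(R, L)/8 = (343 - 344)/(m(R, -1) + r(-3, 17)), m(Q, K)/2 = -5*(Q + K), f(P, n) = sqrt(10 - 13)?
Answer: I*sqrt(1366769339601)/2469 ≈ 473.51*I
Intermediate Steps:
f(P, n) = I*sqrt(3) (f(P, n) = sqrt(-3) = I*sqrt(3))
m(Q, K) = -10*K - 10*Q (m(Q, K) = 2*(-5*(Q + K)) = 2*(-5*(K + Q)) = 2*(-5*K - 5*Q) = -10*K - 10*Q)
u(R, L) = 24 + 8/(11 - 10*R) (u(R, L) = 24 - 8*(343 - 344)/((-10*(-1) - 10*R) + 1) = 24 - (-8)/((10 - 10*R) + 1) = 24 - (-8)/(11 - 10*R) = 24 + 8/(11 - 10*R))
sqrt(-224233 + u(248, f(-20, -4))) = sqrt(-224233 + 16*(-17 + 15*248)/(-11 + 10*248)) = sqrt(-224233 + 16*(-17 + 3720)/(-11 + 2480)) = sqrt(-224233 + 16*3703/2469) = sqrt(-224233 + 16*(1/2469)*3703) = sqrt(-224233 + 59248/2469) = sqrt(-553572029/2469) = I*sqrt(1366769339601)/2469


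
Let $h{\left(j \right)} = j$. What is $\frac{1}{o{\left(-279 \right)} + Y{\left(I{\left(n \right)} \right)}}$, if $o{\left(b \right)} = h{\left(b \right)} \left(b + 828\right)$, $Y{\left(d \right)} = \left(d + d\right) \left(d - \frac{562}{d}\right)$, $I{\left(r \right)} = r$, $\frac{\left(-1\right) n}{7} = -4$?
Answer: $- \frac{1}{152727} \approx -6.5476 \cdot 10^{-6}$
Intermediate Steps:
$n = 28$ ($n = \left(-7\right) \left(-4\right) = 28$)
$Y{\left(d \right)} = 2 d \left(d - \frac{562}{d}\right)$
$o{\left(b \right)} = b \left(828 + b\right)$ ($o{\left(b \right)} = b \left(b + 828\right) = b \left(828 + b\right)$)
$\frac{1}{o{\left(-279 \right)} + Y{\left(I{\left(n \right)} \right)}} = \frac{1}{- 279 \left(828 - 279\right) - \left(1124 - 2 \cdot 28^{2}\right)} = \frac{1}{\left(-279\right) 549 + \left(-1124 + 2 \cdot 784\right)} = \frac{1}{-153171 + \left(-1124 + 1568\right)} = \frac{1}{-153171 + 444} = \frac{1}{-152727} = - \frac{1}{152727}$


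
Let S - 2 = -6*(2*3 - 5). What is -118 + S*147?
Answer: -706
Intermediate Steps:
S = -4 (S = 2 - 6*(2*3 - 5) = 2 - 6*(6 - 5) = 2 - 6*1 = 2 - 6 = -4)
-118 + S*147 = -118 - 4*147 = -118 - 588 = -706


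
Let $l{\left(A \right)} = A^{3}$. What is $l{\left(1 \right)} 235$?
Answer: $235$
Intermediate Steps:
$l{\left(1 \right)} 235 = 1^{3} \cdot 235 = 1 \cdot 235 = 235$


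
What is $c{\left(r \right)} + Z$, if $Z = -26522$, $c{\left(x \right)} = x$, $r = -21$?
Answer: $-26543$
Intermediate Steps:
$c{\left(r \right)} + Z = -21 - 26522 = -26543$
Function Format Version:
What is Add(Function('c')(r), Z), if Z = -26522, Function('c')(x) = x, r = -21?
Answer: -26543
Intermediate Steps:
Add(Function('c')(r), Z) = Add(-21, -26522) = -26543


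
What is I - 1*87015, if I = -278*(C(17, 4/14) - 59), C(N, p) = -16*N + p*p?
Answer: 244035/49 ≈ 4980.3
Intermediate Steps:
C(N, p) = p² - 16*N (C(N, p) = -16*N + p² = p² - 16*N)
I = 4507770/49 (I = -278*(((4/14)² - 16*17) - 59) = -278*(((4*(1/14))² - 272) - 59) = -278*(((2/7)² - 272) - 59) = -278*((4/49 - 272) - 59) = -278*(-13324/49 - 59) = -278*(-16215/49) = 4507770/49 ≈ 91995.)
I - 1*87015 = 4507770/49 - 1*87015 = 4507770/49 - 87015 = 244035/49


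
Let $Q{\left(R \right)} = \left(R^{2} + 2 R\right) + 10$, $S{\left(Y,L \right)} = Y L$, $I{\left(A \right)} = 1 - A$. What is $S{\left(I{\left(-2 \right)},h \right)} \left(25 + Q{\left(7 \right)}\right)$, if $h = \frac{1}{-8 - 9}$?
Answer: $- \frac{294}{17} \approx -17.294$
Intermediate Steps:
$h = - \frac{1}{17}$ ($h = \frac{1}{-17} = - \frac{1}{17} \approx -0.058824$)
$S{\left(Y,L \right)} = L Y$
$Q{\left(R \right)} = 10 + R^{2} + 2 R$
$S{\left(I{\left(-2 \right)},h \right)} \left(25 + Q{\left(7 \right)}\right) = - \frac{1 - -2}{17} \left(25 + \left(10 + 7^{2} + 2 \cdot 7\right)\right) = - \frac{1 + 2}{17} \left(25 + \left(10 + 49 + 14\right)\right) = \left(- \frac{1}{17}\right) 3 \left(25 + 73\right) = \left(- \frac{3}{17}\right) 98 = - \frac{294}{17}$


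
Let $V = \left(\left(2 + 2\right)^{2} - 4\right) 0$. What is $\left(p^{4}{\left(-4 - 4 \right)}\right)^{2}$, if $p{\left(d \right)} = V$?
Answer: $0$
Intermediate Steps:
$V = 0$ ($V = \left(4^{2} - 4\right) 0 = \left(16 - 4\right) 0 = 12 \cdot 0 = 0$)
$p{\left(d \right)} = 0$
$\left(p^{4}{\left(-4 - 4 \right)}\right)^{2} = \left(0^{4}\right)^{2} = 0^{2} = 0$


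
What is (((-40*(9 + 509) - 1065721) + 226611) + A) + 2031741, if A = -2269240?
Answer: -1097329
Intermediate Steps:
(((-40*(9 + 509) - 1065721) + 226611) + A) + 2031741 = (((-40*(9 + 509) - 1065721) + 226611) - 2269240) + 2031741 = (((-40*518 - 1065721) + 226611) - 2269240) + 2031741 = (((-20720 - 1065721) + 226611) - 2269240) + 2031741 = ((-1086441 + 226611) - 2269240) + 2031741 = (-859830 - 2269240) + 2031741 = -3129070 + 2031741 = -1097329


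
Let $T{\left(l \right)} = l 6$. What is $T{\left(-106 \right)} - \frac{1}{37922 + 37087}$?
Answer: $- \frac{47705725}{75009} \approx -636.0$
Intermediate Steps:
$T{\left(l \right)} = 6 l$
$T{\left(-106 \right)} - \frac{1}{37922 + 37087} = 6 \left(-106\right) - \frac{1}{37922 + 37087} = -636 - \frac{1}{75009} = - \frac{47705725}{75009}$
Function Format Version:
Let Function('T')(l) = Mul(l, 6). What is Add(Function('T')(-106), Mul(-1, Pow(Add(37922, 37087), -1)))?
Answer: Rational(-47705725, 75009) ≈ -636.00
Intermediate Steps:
Function('T')(l) = Mul(6, l)
Add(Function('T')(-106), Mul(-1, Pow(Add(37922, 37087), -1))) = Add(Mul(6, -106), Mul(-1, Pow(Add(37922, 37087), -1))) = Add(-636, Mul(-1, Pow(75009, -1))) = Add(-636, Mul(-1, Rational(1, 75009))) = Add(-636, Rational(-1, 75009)) = Rational(-47705725, 75009)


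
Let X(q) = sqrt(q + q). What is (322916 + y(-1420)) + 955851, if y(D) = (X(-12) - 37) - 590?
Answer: 1278140 + 2*I*sqrt(6) ≈ 1.2781e+6 + 4.899*I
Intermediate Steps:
X(q) = sqrt(2)*sqrt(q) (X(q) = sqrt(2*q) = sqrt(2)*sqrt(q))
y(D) = -627 + 2*I*sqrt(6) (y(D) = (sqrt(2)*sqrt(-12) - 37) - 590 = (sqrt(2)*(2*I*sqrt(3)) - 37) - 590 = (2*I*sqrt(6) - 37) - 590 = (-37 + 2*I*sqrt(6)) - 590 = -627 + 2*I*sqrt(6))
(322916 + y(-1420)) + 955851 = (322916 + (-627 + 2*I*sqrt(6))) + 955851 = (322289 + 2*I*sqrt(6)) + 955851 = 1278140 + 2*I*sqrt(6)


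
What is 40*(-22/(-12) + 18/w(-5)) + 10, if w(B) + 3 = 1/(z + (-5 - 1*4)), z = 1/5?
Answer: -60790/411 ≈ -147.91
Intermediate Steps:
z = ⅕ (z = 1*(⅕) = ⅕ ≈ 0.20000)
w(B) = -137/44 (w(B) = -3 + 1/(⅕ + (-5 - 1*4)) = -3 + 1/(⅕ + (-5 - 4)) = -3 + 1/(⅕ - 9) = -3 + 1/(-44/5) = -3 - 5/44 = -137/44)
40*(-22/(-12) + 18/w(-5)) + 10 = 40*(-22/(-12) + 18/(-137/44)) + 10 = 40*(-22*(-1/12) + 18*(-44/137)) + 10 = 40*(11/6 - 792/137) + 10 = 40*(-3245/822) + 10 = -64900/411 + 10 = -60790/411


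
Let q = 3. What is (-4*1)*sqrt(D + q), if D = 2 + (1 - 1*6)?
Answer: 0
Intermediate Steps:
D = -3 (D = 2 + (1 - 6) = 2 - 5 = -3)
(-4*1)*sqrt(D + q) = (-4*1)*sqrt(-3 + 3) = -4*sqrt(0) = -4*0 = 0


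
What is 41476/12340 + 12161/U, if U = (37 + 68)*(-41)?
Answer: 1424372/2656185 ≈ 0.53625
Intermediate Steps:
U = -4305 (U = 105*(-41) = -4305)
41476/12340 + 12161/U = 41476/12340 + 12161/(-4305) = 41476*(1/12340) + 12161*(-1/4305) = 10369/3085 - 12161/4305 = 1424372/2656185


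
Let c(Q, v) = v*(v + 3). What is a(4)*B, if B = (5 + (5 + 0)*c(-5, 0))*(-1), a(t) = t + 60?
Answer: -320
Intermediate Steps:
c(Q, v) = v*(3 + v)
a(t) = 60 + t
B = -5 (B = (5 + (5 + 0)*(0*(3 + 0)))*(-1) = (5 + 5*(0*3))*(-1) = (5 + 5*0)*(-1) = (5 + 0)*(-1) = 5*(-1) = -5)
a(4)*B = (60 + 4)*(-5) = 64*(-5) = -320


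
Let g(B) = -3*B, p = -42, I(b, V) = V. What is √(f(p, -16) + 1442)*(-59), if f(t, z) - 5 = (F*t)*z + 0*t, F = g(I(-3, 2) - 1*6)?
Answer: -59*√9511 ≈ -5753.9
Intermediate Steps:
F = 12 (F = -3*(2 - 1*6) = -3*(2 - 6) = -3*(-4) = 12)
f(t, z) = 5 + 12*t*z (f(t, z) = 5 + ((12*t)*z + 0*t) = 5 + (12*t*z + 0) = 5 + 12*t*z)
√(f(p, -16) + 1442)*(-59) = √((5 + 12*(-42)*(-16)) + 1442)*(-59) = √((5 + 8064) + 1442)*(-59) = √(8069 + 1442)*(-59) = √9511*(-59) = -59*√9511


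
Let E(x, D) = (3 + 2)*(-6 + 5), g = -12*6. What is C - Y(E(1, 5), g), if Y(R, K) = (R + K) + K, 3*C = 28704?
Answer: 9717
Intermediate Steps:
C = 9568 (C = (⅓)*28704 = 9568)
g = -72
E(x, D) = -5 (E(x, D) = 5*(-1) = -5)
Y(R, K) = R + 2*K (Y(R, K) = (K + R) + K = R + 2*K)
C - Y(E(1, 5), g) = 9568 - (-5 + 2*(-72)) = 9568 - (-5 - 144) = 9568 - 1*(-149) = 9568 + 149 = 9717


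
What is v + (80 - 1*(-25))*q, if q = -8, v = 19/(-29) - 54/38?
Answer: -463984/551 ≈ -842.08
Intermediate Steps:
v = -1144/551 (v = 19*(-1/29) - 54*1/38 = -19/29 - 27/19 = -1144/551 ≈ -2.0762)
v + (80 - 1*(-25))*q = -1144/551 + (80 - 1*(-25))*(-8) = -1144/551 + (80 + 25)*(-8) = -1144/551 + 105*(-8) = -1144/551 - 840 = -463984/551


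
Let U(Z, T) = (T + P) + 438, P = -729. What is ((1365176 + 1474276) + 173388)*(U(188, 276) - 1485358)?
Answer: -4475191189320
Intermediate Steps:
U(Z, T) = -291 + T (U(Z, T) = (T - 729) + 438 = (-729 + T) + 438 = -291 + T)
((1365176 + 1474276) + 173388)*(U(188, 276) - 1485358) = ((1365176 + 1474276) + 173388)*((-291 + 276) - 1485358) = (2839452 + 173388)*(-15 - 1485358) = 3012840*(-1485373) = -4475191189320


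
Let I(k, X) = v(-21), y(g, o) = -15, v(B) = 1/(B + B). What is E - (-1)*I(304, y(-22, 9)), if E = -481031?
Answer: -20203303/42 ≈ -4.8103e+5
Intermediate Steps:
v(B) = 1/(2*B)
I(k, X) = -1/42 (I(k, X) = (½)/(-21) = (½)*(-1/21) = -1/42)
E - (-1)*I(304, y(-22, 9)) = -481031 - (-1)*(-1)/42 = -481031 - 1*1/42 = -481031 - 1/42 = -20203303/42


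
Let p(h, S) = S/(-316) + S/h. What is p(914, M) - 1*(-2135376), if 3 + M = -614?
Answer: 308374103395/144412 ≈ 2.1354e+6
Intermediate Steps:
M = -617 (M = -3 - 614 = -617)
p(h, S) = -S/316 + S/h (p(h, S) = S*(-1/316) + S/h = -S/316 + S/h)
p(914, M) - 1*(-2135376) = (-1/316*(-617) - 617/914) - 1*(-2135376) = (617/316 - 617*1/914) + 2135376 = (617/316 - 617/914) + 2135376 = 184483/144412 + 2135376 = 308374103395/144412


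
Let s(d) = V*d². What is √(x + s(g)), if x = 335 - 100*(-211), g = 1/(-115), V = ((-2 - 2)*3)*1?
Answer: √283477863/115 ≈ 146.41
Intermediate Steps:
V = -12 (V = -4*3*1 = -12*1 = -12)
g = -1/115 ≈ -0.0086956
x = 21435 (x = 335 + 21100 = 21435)
s(d) = -12*d²
√(x + s(g)) = √(21435 - 12*(-1/115)²) = √(21435 - 12*1/13225) = √(21435 - 12/13225) = √(283477863/13225) = √283477863/115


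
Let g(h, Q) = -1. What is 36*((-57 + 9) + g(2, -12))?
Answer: -1764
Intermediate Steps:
36*((-57 + 9) + g(2, -12)) = 36*((-57 + 9) - 1) = 36*(-48 - 1) = 36*(-49) = -1764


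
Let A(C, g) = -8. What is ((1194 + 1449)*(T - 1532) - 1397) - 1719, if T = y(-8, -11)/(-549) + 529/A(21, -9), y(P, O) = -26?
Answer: -6188086741/1464 ≈ -4.2268e+6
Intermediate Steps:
T = -290213/4392 (T = -26/(-549) + 529/(-8) = -26*(-1/549) + 529*(-⅛) = 26/549 - 529/8 = -290213/4392 ≈ -66.078)
((1194 + 1449)*(T - 1532) - 1397) - 1719 = ((1194 + 1449)*(-290213/4392 - 1532) - 1397) - 1719 = (2643*(-7018757/4392) - 1397) - 1719 = (-6183524917/1464 - 1397) - 1719 = -6185570125/1464 - 1719 = -6188086741/1464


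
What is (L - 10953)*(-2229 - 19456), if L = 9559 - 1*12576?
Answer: 302939450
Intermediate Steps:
L = -3017 (L = 9559 - 12576 = -3017)
(L - 10953)*(-2229 - 19456) = (-3017 - 10953)*(-2229 - 19456) = -13970*(-21685) = 302939450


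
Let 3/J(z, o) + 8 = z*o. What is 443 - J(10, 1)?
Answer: 883/2 ≈ 441.50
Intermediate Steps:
J(z, o) = 3/(-8 + o*z) (J(z, o) = 3/(-8 + z*o) = 3/(-8 + o*z))
443 - J(10, 1) = 443 - 3/(-8 + 1*10) = 443 - 3/(-8 + 10) = 443 - 3/2 = 883/2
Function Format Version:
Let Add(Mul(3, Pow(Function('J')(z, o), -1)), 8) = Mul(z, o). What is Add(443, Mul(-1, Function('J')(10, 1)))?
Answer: Rational(883, 2) ≈ 441.50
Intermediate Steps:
Function('J')(z, o) = Mul(3, Pow(Add(-8, Mul(o, z)), -1)) (Function('J')(z, o) = Mul(3, Pow(Add(-8, Mul(z, o)), -1)) = Mul(3, Pow(Add(-8, Mul(o, z)), -1)))
Add(443, Mul(-1, Function('J')(10, 1))) = Add(443, Mul(-1, Mul(3, Pow(Add(-8, Mul(1, 10)), -1)))) = Add(443, Mul(-1, Mul(3, Pow(Add(-8, 10), -1)))) = Add(443, Mul(-1, Mul(3, Pow(2, -1)))) = Add(443, Mul(-1, Mul(3, Rational(1, 2)))) = Add(443, Mul(-1, Rational(3, 2))) = Add(443, Rational(-3, 2)) = Rational(883, 2)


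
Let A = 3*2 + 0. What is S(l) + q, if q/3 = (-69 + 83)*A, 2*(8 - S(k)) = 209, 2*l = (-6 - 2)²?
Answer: 311/2 ≈ 155.50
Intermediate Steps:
l = 32 (l = (-6 - 2)²/2 = (½)*(-8)² = (½)*64 = 32)
A = 6 (A = 6 + 0 = 6)
S(k) = -193/2 (S(k) = 8 - ½*209 = 8 - 209/2 = -193/2)
q = 252 (q = 3*((-69 + 83)*6) = 3*(14*6) = 3*84 = 252)
S(l) + q = -193/2 + 252 = 311/2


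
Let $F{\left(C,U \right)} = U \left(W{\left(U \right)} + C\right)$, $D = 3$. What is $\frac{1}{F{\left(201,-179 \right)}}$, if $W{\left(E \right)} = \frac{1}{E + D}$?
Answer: $- \frac{176}{6332125} \approx -2.7795 \cdot 10^{-5}$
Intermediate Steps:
$W{\left(E \right)} = \frac{1}{3 + E}$ ($W{\left(E \right)} = \frac{1}{E + 3} = \frac{1}{3 + E}$)
$F{\left(C,U \right)} = U \left(C + \frac{1}{3 + U}\right)$ ($F{\left(C,U \right)} = U \left(\frac{1}{3 + U} + C\right) = U \left(C + \frac{1}{3 + U}\right)$)
$\frac{1}{F{\left(201,-179 \right)}} = \frac{1}{\left(-179\right) \frac{1}{3 - 179} \left(1 + 201 \left(3 - 179\right)\right)} = \frac{1}{\left(-179\right) \frac{1}{-176} \left(1 + 201 \left(-176\right)\right)} = \frac{1}{\left(-179\right) \left(- \frac{1}{176}\right) \left(1 - 35376\right)} = \frac{1}{\left(-179\right) \left(- \frac{1}{176}\right) \left(-35375\right)} = \frac{1}{- \frac{6332125}{176}} = - \frac{176}{6332125}$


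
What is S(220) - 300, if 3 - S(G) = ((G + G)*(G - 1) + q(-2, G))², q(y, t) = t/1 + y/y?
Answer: -9327889858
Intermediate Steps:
q(y, t) = 1 + t (q(y, t) = t*1 + 1 = t + 1 = 1 + t)
S(G) = 3 - (1 + G + 2*G*(-1 + G))² (S(G) = 3 - ((G + G)*(G - 1) + (1 + G))² = 3 - ((2*G)*(-1 + G) + (1 + G))² = 3 - (2*G*(-1 + G) + (1 + G))² = 3 - (1 + G + 2*G*(-1 + G))²)
S(220) - 300 = (3 - (1 - 1*220 + 2*220²)²) - 300 = (3 - (1 - 220 + 2*48400)²) - 300 = (3 - (1 - 220 + 96800)²) - 300 = (3 - 1*96581²) - 300 = (3 - 1*9327889561) - 300 = (3 - 9327889561) - 300 = -9327889558 - 300 = -9327889858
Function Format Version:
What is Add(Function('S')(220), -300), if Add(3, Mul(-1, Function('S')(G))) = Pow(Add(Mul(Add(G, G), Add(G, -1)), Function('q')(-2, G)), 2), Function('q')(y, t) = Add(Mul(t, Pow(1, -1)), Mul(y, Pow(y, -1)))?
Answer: -9327889858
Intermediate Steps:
Function('q')(y, t) = Add(1, t) (Function('q')(y, t) = Add(Mul(t, 1), 1) = Add(t, 1) = Add(1, t))
Function('S')(G) = Add(3, Mul(-1, Pow(Add(1, G, Mul(2, G, Add(-1, G))), 2))) (Function('S')(G) = Add(3, Mul(-1, Pow(Add(Mul(Add(G, G), Add(G, -1)), Add(1, G)), 2))) = Add(3, Mul(-1, Pow(Add(Mul(Mul(2, G), Add(-1, G)), Add(1, G)), 2))) = Add(3, Mul(-1, Pow(Add(Mul(2, G, Add(-1, G)), Add(1, G)), 2))) = Add(3, Mul(-1, Pow(Add(1, G, Mul(2, G, Add(-1, G))), 2))))
Add(Function('S')(220), -300) = Add(Add(3, Mul(-1, Pow(Add(1, Mul(-1, 220), Mul(2, Pow(220, 2))), 2))), -300) = Add(Add(3, Mul(-1, Pow(Add(1, -220, Mul(2, 48400)), 2))), -300) = Add(Add(3, Mul(-1, Pow(Add(1, -220, 96800), 2))), -300) = Add(Add(3, Mul(-1, Pow(96581, 2))), -300) = Add(Add(3, Mul(-1, 9327889561)), -300) = Add(Add(3, -9327889561), -300) = Add(-9327889558, -300) = -9327889858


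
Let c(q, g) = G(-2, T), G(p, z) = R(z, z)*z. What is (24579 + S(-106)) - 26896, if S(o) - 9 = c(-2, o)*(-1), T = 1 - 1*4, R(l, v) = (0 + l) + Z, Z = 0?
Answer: -2317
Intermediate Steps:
R(l, v) = l (R(l, v) = (0 + l) + 0 = l + 0 = l)
T = -3 (T = 1 - 4 = -3)
G(p, z) = z² (G(p, z) = z*z = z²)
c(q, g) = 9 (c(q, g) = (-3)² = 9)
S(o) = 0 (S(o) = 9 + 9*(-1) = 9 - 9 = 0)
(24579 + S(-106)) - 26896 = (24579 + 0) - 26896 = 24579 - 26896 = -2317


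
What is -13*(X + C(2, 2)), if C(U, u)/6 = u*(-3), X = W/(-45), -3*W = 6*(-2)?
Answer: 21112/45 ≈ 469.16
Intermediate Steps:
W = 4 (W = -2*(-2) = -⅓*(-12) = 4)
X = -4/45 (X = 4/(-45) = 4*(-1/45) = -4/45 ≈ -0.088889)
C(U, u) = -18*u (C(U, u) = 6*(u*(-3)) = 6*(-3*u) = -18*u)
-13*(X + C(2, 2)) = -13*(-4/45 - 18*2) = -13*(-4/45 - 36) = -13*(-1624/45) = 21112/45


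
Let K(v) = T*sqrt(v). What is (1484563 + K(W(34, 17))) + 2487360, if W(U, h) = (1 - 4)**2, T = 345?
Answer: 3972958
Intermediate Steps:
W(U, h) = 9 (W(U, h) = (-3)**2 = 9)
K(v) = 345*sqrt(v)
(1484563 + K(W(34, 17))) + 2487360 = (1484563 + 345*sqrt(9)) + 2487360 = (1484563 + 345*3) + 2487360 = (1484563 + 1035) + 2487360 = 1485598 + 2487360 = 3972958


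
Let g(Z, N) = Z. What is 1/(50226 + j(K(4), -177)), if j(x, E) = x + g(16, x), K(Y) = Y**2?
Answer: 1/50258 ≈ 1.9897e-5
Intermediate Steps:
j(x, E) = 16 + x (j(x, E) = x + 16 = 16 + x)
1/(50226 + j(K(4), -177)) = 1/(50226 + (16 + 4**2)) = 1/(50226 + (16 + 16)) = 1/(50226 + 32) = 1/50258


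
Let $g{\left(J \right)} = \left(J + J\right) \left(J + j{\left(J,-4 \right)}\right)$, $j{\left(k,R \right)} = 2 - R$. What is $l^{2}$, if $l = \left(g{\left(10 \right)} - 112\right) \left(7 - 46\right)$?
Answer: $65804544$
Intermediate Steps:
$g{\left(J \right)} = 2 J \left(6 + J\right)$ ($g{\left(J \right)} = \left(J + J\right) \left(J + \left(2 - -4\right)\right) = 2 J \left(J + \left(2 + 4\right)\right) = 2 J \left(J + 6\right) = 2 J \left(6 + J\right)$)
$l = -8112$ ($l = \left(2 \cdot 10 \left(6 + 10\right) - 112\right) \left(7 - 46\right) = \left(2 \cdot 10 \cdot 16 - 112\right) \left(-39\right) = \left(320 - 112\right) \left(-39\right) = 208 \left(-39\right) = -8112$)
$l^{2} = \left(-8112\right)^{2} = 65804544$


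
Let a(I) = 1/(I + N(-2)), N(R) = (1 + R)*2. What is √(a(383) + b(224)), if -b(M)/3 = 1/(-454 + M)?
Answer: √120315990/87630 ≈ 0.12517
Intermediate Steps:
N(R) = 2 + 2*R
b(M) = -3/(-454 + M)
a(I) = 1/(-2 + I) (a(I) = 1/(I + (2 + 2*(-2))) = 1/(I + (2 - 4)) = 1/(I - 2) = 1/(-2 + I))
√(a(383) + b(224)) = √(1/(-2 + 383) - 3/(-454 + 224)) = √(1/381 - 3/(-230)) = √(1/381 - 3*(-1/230)) = √(1/381 + 3/230) = √(1373/87630) = √120315990/87630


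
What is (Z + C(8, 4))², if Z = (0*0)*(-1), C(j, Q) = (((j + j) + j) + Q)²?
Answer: 614656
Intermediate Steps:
C(j, Q) = (Q + 3*j)² (C(j, Q) = ((2*j + j) + Q)² = (3*j + Q)² = (Q + 3*j)²)
Z = 0 (Z = 0*(-1) = 0)
(Z + C(8, 4))² = (0 + (4 + 3*8)²)² = (0 + (4 + 24)²)² = (0 + 28²)² = (0 + 784)² = 784² = 614656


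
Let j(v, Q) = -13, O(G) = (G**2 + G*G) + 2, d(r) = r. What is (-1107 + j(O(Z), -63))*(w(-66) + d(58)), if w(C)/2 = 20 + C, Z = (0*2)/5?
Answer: 38080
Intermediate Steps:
Z = 0 (Z = 0*(1/5) = 0)
w(C) = 40 + 2*C (w(C) = 2*(20 + C) = 40 + 2*C)
O(G) = 2 + 2*G**2 (O(G) = (G**2 + G**2) + 2 = 2*G**2 + 2 = 2 + 2*G**2)
(-1107 + j(O(Z), -63))*(w(-66) + d(58)) = (-1107 - 13)*((40 + 2*(-66)) + 58) = -1120*((40 - 132) + 58) = -1120*(-92 + 58) = -1120*(-34) = 38080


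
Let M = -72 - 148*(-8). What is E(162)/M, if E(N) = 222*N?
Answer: 8991/278 ≈ 32.342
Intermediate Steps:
M = 1112 (M = -72 + 1184 = 1112)
E(162)/M = (222*162)/1112 = 35964*(1/1112) = 8991/278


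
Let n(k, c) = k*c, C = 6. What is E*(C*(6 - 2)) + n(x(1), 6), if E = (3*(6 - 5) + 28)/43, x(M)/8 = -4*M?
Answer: -7512/43 ≈ -174.70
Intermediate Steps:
x(M) = -32*M (x(M) = 8*(-4*M) = -32*M)
n(k, c) = c*k
E = 31/43 (E = (3*1 + 28)*(1/43) = (3 + 28)*(1/43) = 31*(1/43) = 31/43 ≈ 0.72093)
E*(C*(6 - 2)) + n(x(1), 6) = 31*(6*(6 - 2))/43 + 6*(-32*1) = 31*(6*4)/43 + 6*(-32) = (31/43)*24 - 192 = 744/43 - 192 = -7512/43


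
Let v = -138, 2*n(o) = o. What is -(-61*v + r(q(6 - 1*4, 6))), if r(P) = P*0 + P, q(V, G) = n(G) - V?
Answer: -8419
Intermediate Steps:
n(o) = o/2
q(V, G) = G/2 - V
r(P) = P (r(P) = 0 + P = P)
-(-61*v + r(q(6 - 1*4, 6))) = -(-61*(-138) + ((½)*6 - (6 - 1*4))) = -(8418 + (3 - (6 - 4))) = -(8418 + (3 - 1*2)) = -(8418 + (3 - 2)) = -(8418 + 1) = -1*8419 = -8419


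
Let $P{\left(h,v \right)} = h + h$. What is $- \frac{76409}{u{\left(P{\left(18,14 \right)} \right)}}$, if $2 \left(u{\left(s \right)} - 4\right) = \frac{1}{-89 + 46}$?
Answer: $- \frac{6571174}{343} \approx -19158.0$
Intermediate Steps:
$P{\left(h,v \right)} = 2 h$
$u{\left(s \right)} = \frac{343}{86}$ ($u{\left(s \right)} = 4 + \frac{1}{2 \left(-89 + 46\right)} = 4 + \frac{1}{2 \left(-43\right)} = 4 + \frac{1}{2} \left(- \frac{1}{43}\right) = 4 - \frac{1}{86} = \frac{343}{86}$)
$- \frac{76409}{u{\left(P{\left(18,14 \right)} \right)}} = - \frac{76409}{\frac{343}{86}} = \left(-76409\right) \frac{86}{343} = - \frac{6571174}{343}$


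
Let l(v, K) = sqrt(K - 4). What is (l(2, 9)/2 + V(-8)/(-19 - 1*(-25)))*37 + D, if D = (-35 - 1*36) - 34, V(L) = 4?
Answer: -241/3 + 37*sqrt(5)/2 ≈ -38.966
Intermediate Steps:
l(v, K) = sqrt(-4 + K)
D = -105 (D = (-35 - 36) - 34 = -71 - 34 = -105)
(l(2, 9)/2 + V(-8)/(-19 - 1*(-25)))*37 + D = (sqrt(-4 + 9)/2 + 4/(-19 - 1*(-25)))*37 - 105 = (sqrt(5)*(1/2) + 4/(-19 + 25))*37 - 105 = (sqrt(5)/2 + 4/6)*37 - 105 = (sqrt(5)/2 + 4*(1/6))*37 - 105 = (sqrt(5)/2 + 2/3)*37 - 105 = (2/3 + sqrt(5)/2)*37 - 105 = (74/3 + 37*sqrt(5)/2) - 105 = -241/3 + 37*sqrt(5)/2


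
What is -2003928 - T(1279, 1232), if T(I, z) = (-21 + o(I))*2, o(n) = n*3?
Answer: -2011560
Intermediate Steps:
o(n) = 3*n
T(I, z) = -42 + 6*I (T(I, z) = (-21 + 3*I)*2 = -42 + 6*I)
-2003928 - T(1279, 1232) = -2003928 - (-42 + 6*1279) = -2003928 - (-42 + 7674) = -2003928 - 1*7632 = -2003928 - 7632 = -2011560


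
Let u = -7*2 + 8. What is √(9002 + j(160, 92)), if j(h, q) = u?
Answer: 2*√2249 ≈ 94.847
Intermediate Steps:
u = -6 (u = -14 + 8 = -6)
j(h, q) = -6
√(9002 + j(160, 92)) = √(9002 - 6) = √8996 = 2*√2249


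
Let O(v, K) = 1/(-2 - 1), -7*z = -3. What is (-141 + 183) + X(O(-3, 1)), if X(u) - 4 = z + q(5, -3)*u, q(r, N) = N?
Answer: 332/7 ≈ 47.429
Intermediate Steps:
z = 3/7 (z = -⅐*(-3) = 3/7 ≈ 0.42857)
O(v, K) = -⅓ (O(v, K) = 1/(-3) = -⅓)
X(u) = 31/7 - 3*u (X(u) = 4 + (3/7 - 3*u) = 31/7 - 3*u)
(-141 + 183) + X(O(-3, 1)) = (-141 + 183) + (31/7 - 3*(-⅓)) = 42 + (31/7 + 1) = 42 + 38/7 = 332/7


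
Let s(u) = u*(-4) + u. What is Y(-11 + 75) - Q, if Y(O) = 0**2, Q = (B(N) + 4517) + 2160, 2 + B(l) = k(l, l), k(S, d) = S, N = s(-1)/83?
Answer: -554028/83 ≈ -6675.0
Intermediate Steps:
s(u) = -3*u (s(u) = -4*u + u = -3*u)
N = 3/83 (N = -3*(-1)/83 = 3*(1/83) = 3/83 ≈ 0.036145)
B(l) = -2 + l
Q = 554028/83 (Q = ((-2 + 3/83) + 4517) + 2160 = (-163/83 + 4517) + 2160 = 374748/83 + 2160 = 554028/83 ≈ 6675.0)
Y(O) = 0
Y(-11 + 75) - Q = 0 - 1*554028/83 = 0 - 554028/83 = -554028/83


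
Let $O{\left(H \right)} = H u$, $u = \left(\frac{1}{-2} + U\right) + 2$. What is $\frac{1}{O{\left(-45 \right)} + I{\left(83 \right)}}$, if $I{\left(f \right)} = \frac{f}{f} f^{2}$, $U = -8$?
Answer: $\frac{2}{14363} \approx 0.00013925$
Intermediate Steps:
$u = - \frac{13}{2}$ ($u = \left(\frac{1}{-2} - 8\right) + 2 = \left(- \frac{1}{2} - 8\right) + 2 = - \frac{17}{2} + 2 = - \frac{13}{2} \approx -6.5$)
$O{\left(H \right)} = - \frac{13 H}{2}$ ($O{\left(H \right)} = H \left(- \frac{13}{2}\right) = - \frac{13 H}{2}$)
$I{\left(f \right)} = f^{2}$ ($I{\left(f \right)} = 1 f^{2} = f^{2}$)
$\frac{1}{O{\left(-45 \right)} + I{\left(83 \right)}} = \frac{1}{\left(- \frac{13}{2}\right) \left(-45\right) + 83^{2}} = \frac{1}{\frac{585}{2} + 6889} = \frac{1}{\frac{14363}{2}} = \frac{2}{14363}$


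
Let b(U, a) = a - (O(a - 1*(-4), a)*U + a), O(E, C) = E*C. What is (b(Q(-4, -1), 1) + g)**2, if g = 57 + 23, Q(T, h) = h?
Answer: 7225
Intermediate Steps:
O(E, C) = C*E
b(U, a) = -U*a*(4 + a) (b(U, a) = a - ((a*(a - 1*(-4)))*U + a) = a - ((a*(a + 4))*U + a) = a - ((a*(4 + a))*U + a) = a - (U*a*(4 + a) + a) = a - (a + U*a*(4 + a)) = a + (-a - U*a*(4 + a)) = -U*a*(4 + a))
g = 80
(b(Q(-4, -1), 1) + g)**2 = (-1*(-1)*1*(4 + 1) + 80)**2 = (-1*(-1)*1*5 + 80)**2 = (5 + 80)**2 = 85**2 = 7225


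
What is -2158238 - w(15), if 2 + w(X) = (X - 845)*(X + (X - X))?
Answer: -2145786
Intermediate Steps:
w(X) = -2 + X*(-845 + X) (w(X) = -2 + (X - 845)*(X + (X - X)) = -2 + (-845 + X)*(X + 0) = -2 + (-845 + X)*X = -2 + X*(-845 + X))
-2158238 - w(15) = -2158238 - (-2 + 15² - 845*15) = -2158238 - (-2 + 225 - 12675) = -2158238 - 1*(-12452) = -2158238 + 12452 = -2145786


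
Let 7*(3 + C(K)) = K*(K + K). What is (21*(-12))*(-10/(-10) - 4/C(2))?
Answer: -10332/13 ≈ -794.77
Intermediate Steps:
C(K) = -3 + 2*K²/7 (C(K) = -3 + (K*(K + K))/7 = -3 + (K*(2*K))/7 = -3 + (2*K²)/7 = -3 + 2*K²/7)
(21*(-12))*(-10/(-10) - 4/C(2)) = (21*(-12))*(-10/(-10) - 4/(-3 + (2/7)*2²)) = -252*(-10*(-⅒) - 4/(-3 + (2/7)*4)) = -252*(1 - 4/(-3 + 8/7)) = -252*(1 - 4/(-13/7)) = -252*(1 - 4*(-7/13)) = -252*(1 + 28/13) = -252*41/13 = -10332/13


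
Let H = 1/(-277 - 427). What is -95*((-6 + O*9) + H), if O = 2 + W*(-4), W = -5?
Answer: -12840865/704 ≈ -18240.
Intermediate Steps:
O = 22 (O = 2 - 5*(-4) = 2 + 20 = 22)
H = -1/704 (H = 1/(-704) = -1/704 ≈ -0.0014205)
-95*((-6 + O*9) + H) = -95*((-6 + 22*9) - 1/704) = -95*((-6 + 198) - 1/704) = -95*(192 - 1/704) = -95*135167/704 = -12840865/704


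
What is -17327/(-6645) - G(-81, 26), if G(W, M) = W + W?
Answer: 1093817/6645 ≈ 164.61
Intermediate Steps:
G(W, M) = 2*W
-17327/(-6645) - G(-81, 26) = -17327/(-6645) - 2*(-81) = -17327*(-1/6645) - 1*(-162) = 17327/6645 + 162 = 1093817/6645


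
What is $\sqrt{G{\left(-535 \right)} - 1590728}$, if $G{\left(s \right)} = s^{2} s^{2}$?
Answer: $\sqrt{81923159897} \approx 2.8622 \cdot 10^{5}$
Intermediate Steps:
$G{\left(s \right)} = s^{4}$
$\sqrt{G{\left(-535 \right)} - 1590728} = \sqrt{\left(-535\right)^{4} - 1590728} = \sqrt{81924750625 - 1590728} = \sqrt{81923159897}$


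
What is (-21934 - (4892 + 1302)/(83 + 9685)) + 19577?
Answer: -11514685/4884 ≈ -2357.6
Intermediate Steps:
(-21934 - (4892 + 1302)/(83 + 9685)) + 19577 = (-21934 - 6194/9768) + 19577 = (-21934 - 1*3097/4884) + 19577 = (-21934 - 3097/4884) + 19577 = -107128753/4884 + 19577 = -11514685/4884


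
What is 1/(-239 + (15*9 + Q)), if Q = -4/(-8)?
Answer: -2/207 ≈ -0.0096618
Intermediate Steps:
Q = ½ (Q = -4*(-⅛) = ½ ≈ 0.50000)
1/(-239 + (15*9 + Q)) = 1/(-239 + (15*9 + ½)) = 1/(-239 + (135 + ½)) = 1/(-239 + 271/2) = 1/(-207/2) = -2/207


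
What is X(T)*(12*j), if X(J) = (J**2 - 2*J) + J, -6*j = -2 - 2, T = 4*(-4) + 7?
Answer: 720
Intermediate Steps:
T = -9 (T = -16 + 7 = -9)
j = 2/3 (j = -(-2 - 2)/6 = -1/6*(-4) = 2/3 ≈ 0.66667)
X(J) = J**2 - J
X(T)*(12*j) = (-9*(-1 - 9))*(12*(2/3)) = -9*(-10)*8 = 90*8 = 720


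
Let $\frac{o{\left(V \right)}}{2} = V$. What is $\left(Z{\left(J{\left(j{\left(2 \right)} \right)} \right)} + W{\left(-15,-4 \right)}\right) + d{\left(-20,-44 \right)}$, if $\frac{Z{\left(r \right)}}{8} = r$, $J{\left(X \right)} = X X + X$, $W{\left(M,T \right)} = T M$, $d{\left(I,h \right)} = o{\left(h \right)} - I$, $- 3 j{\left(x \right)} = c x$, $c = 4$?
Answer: $\frac{248}{9} \approx 27.556$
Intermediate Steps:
$o{\left(V \right)} = 2 V$
$j{\left(x \right)} = - \frac{4 x}{3}$
$d{\left(I,h \right)} = - I + 2 h$ ($d{\left(I,h \right)} = 2 h - I = - I + 2 h$)
$W{\left(M,T \right)} = M T$
$J{\left(X \right)} = X + X^{2}$ ($J{\left(X \right)} = X^{2} + X = X + X^{2}$)
$Z{\left(r \right)} = 8 r$
$\left(Z{\left(J{\left(j{\left(2 \right)} \right)} \right)} + W{\left(-15,-4 \right)}\right) + d{\left(-20,-44 \right)} = \left(8 \left(- \frac{4}{3}\right) 2 \left(1 - \frac{8}{3}\right) - -60\right) + \left(\left(-1\right) \left(-20\right) + 2 \left(-44\right)\right) = \left(8 \left(- \frac{8 \left(1 - \frac{8}{3}\right)}{3}\right) + 60\right) + \left(20 - 88\right) = \left(8 \left(\left(- \frac{8}{3}\right) \left(- \frac{5}{3}\right)\right) + 60\right) - 68 = \left(8 \cdot \frac{40}{9} + 60\right) - 68 = \left(\frac{320}{9} + 60\right) - 68 = \frac{860}{9} - 68 = \frac{248}{9}$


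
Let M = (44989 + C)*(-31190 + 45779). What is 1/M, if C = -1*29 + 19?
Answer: 1/656198631 ≈ 1.5239e-9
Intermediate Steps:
C = -10 (C = -29 + 19 = -10)
M = 656198631 (M = (44989 - 10)*(-31190 + 45779) = 44979*14589 = 656198631)
1/M = 1/656198631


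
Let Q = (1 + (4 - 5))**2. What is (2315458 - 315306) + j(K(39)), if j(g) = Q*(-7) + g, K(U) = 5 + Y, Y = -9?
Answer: 2000148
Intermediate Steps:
Q = 0 (Q = (1 - 1)**2 = 0**2 = 0)
K(U) = -4 (K(U) = 5 - 9 = -4)
j(g) = g (j(g) = 0*(-7) + g = 0 + g = g)
(2315458 - 315306) + j(K(39)) = (2315458 - 315306) - 4 = 2000152 - 4 = 2000148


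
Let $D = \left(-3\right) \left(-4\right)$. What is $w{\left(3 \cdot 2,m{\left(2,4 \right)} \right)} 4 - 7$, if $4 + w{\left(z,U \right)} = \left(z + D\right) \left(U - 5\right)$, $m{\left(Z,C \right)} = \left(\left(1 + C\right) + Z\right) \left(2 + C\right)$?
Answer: $2641$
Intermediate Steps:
$D = 12$
$m{\left(Z,C \right)} = \left(2 + C\right) \left(1 + C + Z\right)$ ($m{\left(Z,C \right)} = \left(1 + C + Z\right) \left(2 + C\right) = \left(2 + C\right) \left(1 + C + Z\right)$)
$w{\left(z,U \right)} = -4 + \left(-5 + U\right) \left(12 + z\right)$ ($w{\left(z,U \right)} = -4 + \left(z + 12\right) \left(U - 5\right) = -4 + \left(12 + z\right) \left(-5 + U\right) = -4 + \left(-5 + U\right) \left(12 + z\right)$)
$w{\left(3 \cdot 2,m{\left(2,4 \right)} \right)} 4 - 7 = \left(-64 - 5 \cdot 3 \cdot 2 + 12 \left(2 + 4^{2} + 2 \cdot 2 + 3 \cdot 4 + 4 \cdot 2\right) + \left(2 + 4^{2} + 2 \cdot 2 + 3 \cdot 4 + 4 \cdot 2\right) 3 \cdot 2\right) 4 - 7 = \left(-64 - 30 + 12 \left(2 + 16 + 4 + 12 + 8\right) + \left(2 + 16 + 4 + 12 + 8\right) 6\right) 4 - 7 = \left(-64 - 30 + 12 \cdot 42 + 42 \cdot 6\right) 4 - 7 = \left(-64 - 30 + 504 + 252\right) 4 - 7 = 662 \cdot 4 - 7 = 2648 - 7 = 2641$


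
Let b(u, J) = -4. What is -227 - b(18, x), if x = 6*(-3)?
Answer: -223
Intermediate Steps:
x = -18
-227 - b(18, x) = -227 - 1*(-4) = -227 + 4 = -223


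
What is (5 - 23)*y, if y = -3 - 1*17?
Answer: 360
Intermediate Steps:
y = -20 (y = -3 - 17 = -20)
(5 - 23)*y = (5 - 23)*(-20) = -18*(-20) = 360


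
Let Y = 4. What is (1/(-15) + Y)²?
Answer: 3481/225 ≈ 15.471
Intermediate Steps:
(1/(-15) + Y)² = (1/(-15) + 4)² = (-1/15 + 4)² = (59/15)² = 3481/225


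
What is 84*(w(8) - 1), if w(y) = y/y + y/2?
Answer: 336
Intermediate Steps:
w(y) = 1 + y/2 (w(y) = 1 + y*(1/2) = 1 + y/2)
84*(w(8) - 1) = 84*((1 + (1/2)*8) - 1) = 84*((1 + 4) - 1) = 84*(5 - 1) = 84*4 = 336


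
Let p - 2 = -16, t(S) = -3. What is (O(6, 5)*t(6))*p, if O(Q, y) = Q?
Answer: 252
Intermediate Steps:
p = -14 (p = 2 - 16 = -14)
(O(6, 5)*t(6))*p = (6*(-3))*(-14) = -18*(-14) = 252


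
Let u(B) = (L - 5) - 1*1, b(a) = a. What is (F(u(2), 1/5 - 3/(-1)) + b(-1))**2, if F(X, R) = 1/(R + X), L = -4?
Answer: 1521/1156 ≈ 1.3157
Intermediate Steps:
u(B) = -10 (u(B) = (-4 - 5) - 1*1 = -9 - 1 = -10)
(F(u(2), 1/5 - 3/(-1)) + b(-1))**2 = (1/((1/5 - 3/(-1)) - 10) - 1)**2 = (1/((1*(1/5) - 3*(-1)) - 10) - 1)**2 = (1/((1/5 + 3) - 10) - 1)**2 = (1/(16/5 - 10) - 1)**2 = (1/(-34/5) - 1)**2 = (-5/34 - 1)**2 = (-39/34)**2 = 1521/1156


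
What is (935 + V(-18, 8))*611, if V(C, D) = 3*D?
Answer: 585949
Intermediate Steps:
(935 + V(-18, 8))*611 = (935 + 3*8)*611 = (935 + 24)*611 = 959*611 = 585949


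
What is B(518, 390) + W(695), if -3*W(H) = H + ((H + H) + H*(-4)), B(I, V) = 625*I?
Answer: 971945/3 ≈ 3.2398e+5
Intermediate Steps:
W(H) = H/3 (W(H) = -(H + ((H + H) + H*(-4)))/3 = -(H + (2*H - 4*H))/3 = -(H - 2*H)/3 = -(-1)*H/3 = H/3)
B(518, 390) + W(695) = 625*518 + (⅓)*695 = 323750 + 695/3 = 971945/3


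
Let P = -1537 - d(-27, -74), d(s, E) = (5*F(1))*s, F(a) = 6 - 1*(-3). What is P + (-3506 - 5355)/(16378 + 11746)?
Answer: -9064789/28124 ≈ -322.31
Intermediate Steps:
F(a) = 9 (F(a) = 6 + 3 = 9)
d(s, E) = 45*s (d(s, E) = (5*9)*s = 45*s)
P = -322 (P = -1537 - 45*(-27) = -1537 - 1*(-1215) = -1537 + 1215 = -322)
P + (-3506 - 5355)/(16378 + 11746) = -322 + (-3506 - 5355)/(16378 + 11746) = -322 - 8861/28124 = -9064789/28124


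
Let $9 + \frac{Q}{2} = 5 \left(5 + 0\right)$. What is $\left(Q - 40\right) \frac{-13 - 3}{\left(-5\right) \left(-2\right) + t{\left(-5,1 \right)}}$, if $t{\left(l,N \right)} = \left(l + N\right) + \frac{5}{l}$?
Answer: $\frac{128}{5} \approx 25.6$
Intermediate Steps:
$Q = 32$ ($Q = -18 + 2 \cdot 5 \left(5 + 0\right) = -18 + 2 \cdot 5 \cdot 5 = -18 + 2 \cdot 25 = -18 + 50 = 32$)
$t{\left(l,N \right)} = N + l + \frac{5}{l}$ ($t{\left(l,N \right)} = \left(N + l\right) + \frac{5}{l} = N + l + \frac{5}{l}$)
$\left(Q - 40\right) \frac{-13 - 3}{\left(-5\right) \left(-2\right) + t{\left(-5,1 \right)}} = \left(32 - 40\right) \frac{-13 - 3}{\left(-5\right) \left(-2\right) + \left(1 - 5 + \frac{5}{-5}\right)} = - 8 \left(- \frac{16}{10 + \left(1 - 5 + 5 \left(- \frac{1}{5}\right)\right)}\right) = - 8 \left(- \frac{16}{10 - 5}\right) = - 8 \left(- \frac{16}{5}\right) = - 8 \left(\left(-16\right) \frac{1}{5}\right) = \left(-8\right) \left(- \frac{16}{5}\right) = \frac{128}{5}$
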